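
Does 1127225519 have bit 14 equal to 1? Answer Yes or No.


0b1000011001100000001100010101111, bit 14 = 0. No

No


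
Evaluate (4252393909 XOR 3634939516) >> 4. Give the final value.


Step 1: 4252393909 ^ 3634939516 = 635348937
Step 2: 635348937 >> 4 = 39709308

39709308


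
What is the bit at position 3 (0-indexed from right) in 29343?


0b111001010011111, position 3 = 1

1


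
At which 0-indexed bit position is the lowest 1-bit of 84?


0b1010100. Lowest set bit at position 2

2


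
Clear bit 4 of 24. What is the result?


24 & ~(1 << 4) = 8

8


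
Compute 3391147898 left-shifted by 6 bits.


0b11001010001000001100111101111010 << 6 = 0b11001010001000001100111101111010000000 = 217033465472

217033465472


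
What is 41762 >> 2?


0b1010001100100010 >> 2 = 0b10100011001000 = 10440

10440


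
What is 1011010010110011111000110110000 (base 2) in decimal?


1011010010110011111000110110000 in decimal = 1515844016

1515844016


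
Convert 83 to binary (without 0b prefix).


83 = 1010011 in binary

1010011


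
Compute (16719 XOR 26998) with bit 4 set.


Step 1: 16719 ^ 26998 = 10297
Step 2: 10297 | (1 << 4) = 10297 | 16 = 10297

10297


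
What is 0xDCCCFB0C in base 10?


DCCCFB0C hex = 3704421132 decimal

3704421132


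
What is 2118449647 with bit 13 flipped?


2118449647 ^ (1 << 13) = 2118449647 ^ 8192 = 2118441455

2118441455


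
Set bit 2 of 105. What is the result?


105 | (1 << 2) = 105 | 4 = 109

109


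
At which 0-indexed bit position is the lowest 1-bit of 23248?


0b101101011010000. Lowest set bit at position 4

4


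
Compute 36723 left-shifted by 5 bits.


0b1000111101110011 << 5 = 0b100011110111001100000 = 1175136

1175136


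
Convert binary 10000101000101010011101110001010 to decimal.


10000101000101010011101110001010 in decimal = 2232761226

2232761226


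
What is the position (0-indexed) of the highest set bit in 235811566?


0b1110000011100011001011101110. Highest set bit at position 27

27


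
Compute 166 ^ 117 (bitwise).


0b10100110 ^ 0b1110101 = 0b11010011 = 211

211


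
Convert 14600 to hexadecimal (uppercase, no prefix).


14600 = 3908 hex

3908


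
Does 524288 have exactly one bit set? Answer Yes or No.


0b10000000000000000000. Only one bit set => Yes

Yes


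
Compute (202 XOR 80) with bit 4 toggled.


Step 1: 202 ^ 80 = 154
Step 2: 154 ^ (1 << 4) = 154 ^ 16 = 138

138


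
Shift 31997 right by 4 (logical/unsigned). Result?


0b111110011111101 >> 4 = 0b11111001111 = 1999

1999


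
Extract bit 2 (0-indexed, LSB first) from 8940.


0b10001011101100, position 2 = 1

1


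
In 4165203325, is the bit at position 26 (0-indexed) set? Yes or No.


0b11111000010000111111010101111101, bit 26 = 0. No

No


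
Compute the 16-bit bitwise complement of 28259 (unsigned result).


~0b110111001100011 = 0b1001000110011100 = 37276 (16-bit unsigned)

37276


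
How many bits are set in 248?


0b11111000 has 5 set bits

5


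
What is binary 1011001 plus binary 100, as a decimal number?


1011001 + 100 = 1011101 = 93

93


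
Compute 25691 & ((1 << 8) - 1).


25691 & 255 = 91

91


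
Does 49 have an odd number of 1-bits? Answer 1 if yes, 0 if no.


0b110001 has 3 ones => parity 1

1


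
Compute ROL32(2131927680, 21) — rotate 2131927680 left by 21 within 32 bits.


Rotate 0b1111111000100101010001010000000 left by 21 (32-bit) = 0b1010000000011111110001001010100 = 1343218260

1343218260


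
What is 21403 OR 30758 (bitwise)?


0b101001110011011 | 0b111100000100110 = 0b111101110111111 = 31679

31679


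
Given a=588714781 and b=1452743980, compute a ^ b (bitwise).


588714781 ^ 1452743980 = 1971326513

1971326513


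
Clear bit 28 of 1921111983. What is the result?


1921111983 & ~(1 << 28) = 1652676527

1652676527


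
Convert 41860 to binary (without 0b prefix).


41860 = 1010001110000100 in binary

1010001110000100


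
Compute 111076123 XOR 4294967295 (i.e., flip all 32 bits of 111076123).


111076123 ^ 4294967295 = 4183891172

4183891172


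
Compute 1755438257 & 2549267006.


0b1101000101000011101110010110001 & 0b10010111111100101011101000111110 = 0b101000001001100000110000 = 10524720

10524720


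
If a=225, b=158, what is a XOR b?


225 ^ 158 = 127

127


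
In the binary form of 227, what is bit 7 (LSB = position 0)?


0b11100011, position 7 = 1

1


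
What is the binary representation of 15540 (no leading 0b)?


15540 = 11110010110100 in binary

11110010110100


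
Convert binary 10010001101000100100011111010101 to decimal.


10010001101000100100011111010101 in decimal = 2443331541

2443331541


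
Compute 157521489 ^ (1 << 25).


157521489 ^ (1 << 25) = 157521489 ^ 33554432 = 191075921

191075921


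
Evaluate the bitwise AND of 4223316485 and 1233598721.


0b11111011101110101011001000000101 & 0b1001001100001110011100100000001 = 0b1001001100000100011000000000001 = 1233268737

1233268737


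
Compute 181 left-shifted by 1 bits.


0b10110101 << 1 = 0b101101010 = 362

362


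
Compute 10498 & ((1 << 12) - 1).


10498 & 4095 = 2306

2306


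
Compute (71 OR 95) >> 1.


Step 1: 71 | 95 = 95
Step 2: 95 >> 1 = 47

47


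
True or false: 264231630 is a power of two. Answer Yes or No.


0b1111101111111101101011001110. Multiple bits set => No

No


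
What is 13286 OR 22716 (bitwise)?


0b11001111100110 | 0b101100010111100 = 0b111101111111110 = 31742

31742


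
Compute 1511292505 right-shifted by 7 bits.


0b1011010000101000111111001011001 >> 7 = 0b101101000010100011111100 = 11806972

11806972


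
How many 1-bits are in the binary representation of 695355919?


0b101001011100100100101000001111 has 14 set bits

14


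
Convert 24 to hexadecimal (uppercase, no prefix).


24 = 18 hex

18


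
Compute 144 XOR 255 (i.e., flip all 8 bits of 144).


144 ^ 255 = 111

111


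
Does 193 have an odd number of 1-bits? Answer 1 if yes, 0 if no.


0b11000001 has 3 ones => parity 1

1


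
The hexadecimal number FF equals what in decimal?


FF hex = 255 decimal

255


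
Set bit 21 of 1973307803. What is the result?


1973307803 | (1 << 21) = 1973307803 | 2097152 = 1975404955

1975404955


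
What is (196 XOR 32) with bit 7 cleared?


Step 1: 196 ^ 32 = 228
Step 2: 228 & ~(1 << 7) = 100

100


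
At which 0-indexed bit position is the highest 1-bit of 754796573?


0b101100111111010100100000011101. Highest set bit at position 29

29


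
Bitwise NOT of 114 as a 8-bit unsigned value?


~0b1110010 = 0b10001101 = 141 (8-bit unsigned)

141


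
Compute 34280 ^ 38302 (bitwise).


0b1000010111101000 ^ 0b1001010110011110 = 0b1000001110110 = 4214

4214


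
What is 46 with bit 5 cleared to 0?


46 & ~(1 << 5) = 14

14


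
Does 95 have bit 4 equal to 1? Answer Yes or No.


0b1011111, bit 4 = 1. Yes

Yes


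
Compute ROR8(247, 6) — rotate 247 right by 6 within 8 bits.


Rotate 0b11110111 right by 6 (8-bit) = 0b11011111 = 223

223


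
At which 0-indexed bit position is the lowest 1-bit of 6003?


0b1011101110011. Lowest set bit at position 0

0


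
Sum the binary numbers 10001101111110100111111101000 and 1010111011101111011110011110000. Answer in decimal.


10001101111110100111111101000 + 1010111011101111011110011110000 = 1101001001101110000110011011000 = 1765215448

1765215448


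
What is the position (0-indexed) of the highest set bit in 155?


0b10011011. Highest set bit at position 7

7


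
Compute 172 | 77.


0b10101100 | 0b1001101 = 0b11101101 = 237

237


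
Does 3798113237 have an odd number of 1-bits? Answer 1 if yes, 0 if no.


0b11100010011000101001101111010101 has 17 ones => parity 1

1


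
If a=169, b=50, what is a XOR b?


169 ^ 50 = 155

155


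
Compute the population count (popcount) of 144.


0b10010000 has 2 set bits

2


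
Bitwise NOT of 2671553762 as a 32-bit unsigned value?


~0b10011111001111001010110011100010 = 0b1100000110000110101001100011101 = 1623413533 (32-bit unsigned)

1623413533


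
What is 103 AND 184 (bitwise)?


0b1100111 & 0b10111000 = 0b100000 = 32

32


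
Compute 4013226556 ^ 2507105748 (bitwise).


0b11101111001101001111101000111100 ^ 0b10010101011011110110010111010100 = 0b1111010010110111001111111101000 = 2052825064

2052825064


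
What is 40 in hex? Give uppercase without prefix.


40 = 28 hex

28


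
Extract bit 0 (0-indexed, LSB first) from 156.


0b10011100, position 0 = 0

0


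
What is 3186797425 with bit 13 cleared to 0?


3186797425 & ~(1 << 13) = 3186789233

3186789233


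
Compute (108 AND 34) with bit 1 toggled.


Step 1: 108 & 34 = 32
Step 2: 32 ^ (1 << 1) = 32 ^ 2 = 34

34


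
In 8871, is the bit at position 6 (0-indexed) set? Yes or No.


0b10001010100111, bit 6 = 0. No

No


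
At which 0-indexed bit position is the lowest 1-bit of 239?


0b11101111. Lowest set bit at position 0

0


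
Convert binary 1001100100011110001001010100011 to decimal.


1001100100011110001001010100011 in decimal = 1284444835

1284444835


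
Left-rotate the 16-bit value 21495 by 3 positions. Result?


Rotate 0b101001111110111 left by 3 (16-bit) = 0b1001111110111010 = 40890

40890


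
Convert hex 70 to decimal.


70 hex = 112 decimal

112


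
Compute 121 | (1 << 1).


121 | (1 << 1) = 121 | 2 = 123

123


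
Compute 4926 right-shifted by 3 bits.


0b1001100111110 >> 3 = 0b1001100111 = 615

615


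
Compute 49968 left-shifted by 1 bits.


0b1100001100110000 << 1 = 0b11000011001100000 = 99936

99936


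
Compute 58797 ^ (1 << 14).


58797 ^ (1 << 14) = 58797 ^ 16384 = 42413

42413


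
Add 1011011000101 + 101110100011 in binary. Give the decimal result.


1011011000101 + 101110100011 = 10001001101000 = 8808

8808


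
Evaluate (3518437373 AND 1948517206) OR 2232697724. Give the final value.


Step 1: 3518437373 & 1948517206 = 1344537428
Step 2: 1344537428 | 2232697724 = 3576972156

3576972156


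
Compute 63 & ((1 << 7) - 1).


63 & 127 = 63

63


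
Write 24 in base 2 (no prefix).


24 = 11000 in binary

11000


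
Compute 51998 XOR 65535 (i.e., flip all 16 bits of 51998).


51998 ^ 65535 = 13537

13537


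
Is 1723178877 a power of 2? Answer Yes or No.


0b1100110101101011001111101111101. Multiple bits set => No

No


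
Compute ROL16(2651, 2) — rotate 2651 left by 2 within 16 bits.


Rotate 0b101001011011 left by 2 (16-bit) = 0b10100101101100 = 10604

10604


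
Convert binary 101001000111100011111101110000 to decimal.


101001000111100011111101110000 in decimal = 689848176

689848176


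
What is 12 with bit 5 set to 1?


12 | (1 << 5) = 12 | 32 = 44

44


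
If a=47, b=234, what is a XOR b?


47 ^ 234 = 197

197


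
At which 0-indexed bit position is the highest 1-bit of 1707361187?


0b1100101110001000100001110100011. Highest set bit at position 30

30


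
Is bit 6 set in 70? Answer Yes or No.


0b1000110, bit 6 = 1. Yes

Yes


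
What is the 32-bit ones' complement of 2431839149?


2431839149 ^ 4294967295 = 1863128146

1863128146


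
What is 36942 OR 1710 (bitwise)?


0b1001000001001110 | 0b11010101110 = 0b1001011011101110 = 38638

38638


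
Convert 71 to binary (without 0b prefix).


71 = 1000111 in binary

1000111


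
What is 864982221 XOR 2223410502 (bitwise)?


0b110011100011101001010011001101 ^ 0b10000100100001101000110101000110 = 0b10110111000010000001100110001011 = 3070761355

3070761355


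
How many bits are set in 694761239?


0b101001011010010011011100010111 has 16 set bits

16


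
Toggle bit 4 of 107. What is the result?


107 ^ (1 << 4) = 107 ^ 16 = 123

123


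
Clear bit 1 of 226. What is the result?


226 & ~(1 << 1) = 224

224


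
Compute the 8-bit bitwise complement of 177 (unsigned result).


~0b10110001 = 0b1001110 = 78 (8-bit unsigned)

78


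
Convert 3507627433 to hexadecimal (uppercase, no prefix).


3507627433 = D11225A9 hex

D11225A9


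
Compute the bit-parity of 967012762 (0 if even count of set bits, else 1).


0b111001101000110111000110011010 has 16 ones => parity 0

0


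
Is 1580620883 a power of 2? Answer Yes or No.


0b1011110001101100101110001010011. Multiple bits set => No

No


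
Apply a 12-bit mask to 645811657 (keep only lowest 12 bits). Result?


645811657 & 4095 = 3529

3529


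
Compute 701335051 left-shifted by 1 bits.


0b101001110011011000011000001011 << 1 = 0b1010011100110110000110000010110 = 1402670102

1402670102


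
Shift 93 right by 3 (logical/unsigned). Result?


0b1011101 >> 3 = 0b1011 = 11

11


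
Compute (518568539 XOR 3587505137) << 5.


Step 1: 518568539 ^ 3587505137 = 3409723818
Step 2: 3409723818 << 5 = 109111162176

109111162176


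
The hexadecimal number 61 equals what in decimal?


61 hex = 97 decimal

97


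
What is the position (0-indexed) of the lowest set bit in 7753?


0b1111001001001. Lowest set bit at position 0

0


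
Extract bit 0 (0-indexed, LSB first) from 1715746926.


0b1100110010001000011100001101110, position 0 = 0

0


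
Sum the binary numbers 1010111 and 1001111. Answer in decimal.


1010111 + 1001111 = 10100110 = 166

166


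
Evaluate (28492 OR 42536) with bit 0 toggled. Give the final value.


Step 1: 28492 | 42536 = 61292
Step 2: 61292 ^ (1 << 0) = 61292 ^ 1 = 61293

61293


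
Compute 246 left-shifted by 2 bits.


0b11110110 << 2 = 0b1111011000 = 984

984


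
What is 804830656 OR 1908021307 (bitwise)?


0b101111111110001011110111000000 | 0b1110001101110100001100000111011 = 0b1111111111110101011110111111011 = 2147139067

2147139067


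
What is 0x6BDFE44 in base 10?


6BDFE44 hex = 113114692 decimal

113114692


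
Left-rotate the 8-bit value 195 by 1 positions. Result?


Rotate 0b11000011 left by 1 (8-bit) = 0b10000111 = 135

135


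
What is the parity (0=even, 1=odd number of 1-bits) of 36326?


0b1000110111100110 has 9 ones => parity 1

1


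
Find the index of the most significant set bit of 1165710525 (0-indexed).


0b1000101011110110101010010111101. Highest set bit at position 30

30


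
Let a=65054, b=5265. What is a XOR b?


65054 ^ 5265 = 60047

60047


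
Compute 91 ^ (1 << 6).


91 ^ (1 << 6) = 91 ^ 64 = 27

27


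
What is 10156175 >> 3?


0b100110101111100010001111 >> 3 = 0b100110101111100010001 = 1269521

1269521


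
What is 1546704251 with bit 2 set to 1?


1546704251 | (1 << 2) = 1546704251 | 4 = 1546704255

1546704255


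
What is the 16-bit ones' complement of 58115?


58115 ^ 65535 = 7420

7420


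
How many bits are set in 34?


0b100010 has 2 set bits

2


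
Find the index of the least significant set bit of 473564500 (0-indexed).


0b11100001110100000010101010100. Lowest set bit at position 2

2


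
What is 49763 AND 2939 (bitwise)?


0b1100001001100011 & 0b101101111011 = 0b1001100011 = 611

611


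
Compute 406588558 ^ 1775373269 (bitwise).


0b11000001111000000110010001110 ^ 0b1101001110100100000101111010101 = 0b1110001111011100000011101011011 = 1911424859

1911424859


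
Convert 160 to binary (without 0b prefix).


160 = 10100000 in binary

10100000


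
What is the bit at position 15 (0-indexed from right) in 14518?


0b11100010110110, position 15 = 0

0


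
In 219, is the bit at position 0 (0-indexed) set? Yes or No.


0b11011011, bit 0 = 1. Yes

Yes


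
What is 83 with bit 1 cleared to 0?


83 & ~(1 << 1) = 81

81


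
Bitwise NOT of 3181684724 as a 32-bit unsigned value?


~0b10111101101001001010011111110100 = 0b1000010010110110101100000001011 = 1113282571 (32-bit unsigned)

1113282571


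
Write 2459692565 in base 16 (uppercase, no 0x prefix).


2459692565 = 929BEE15 hex

929BEE15


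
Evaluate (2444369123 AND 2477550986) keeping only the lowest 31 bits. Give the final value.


Step 1: 2444369123 & 2477550986 = 2443185282
Step 2: 2443185282 & 2147483647 = 295701634

295701634


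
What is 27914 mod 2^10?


27914 & 1023 = 266

266


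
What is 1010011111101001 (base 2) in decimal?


1010011111101001 in decimal = 42985

42985


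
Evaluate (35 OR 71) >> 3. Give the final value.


Step 1: 35 | 71 = 103
Step 2: 103 >> 3 = 12

12


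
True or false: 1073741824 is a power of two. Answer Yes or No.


0b1000000000000000000000000000000. Only one bit set => Yes

Yes


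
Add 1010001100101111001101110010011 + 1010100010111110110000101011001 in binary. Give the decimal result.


1010001100101111001101110010011 + 1010100010111110110000101011001 = 10100101111101101111110011101100 = 2784427244

2784427244


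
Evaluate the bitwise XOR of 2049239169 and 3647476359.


0b1111010001001001110100010000001 ^ 0b11011001011010000001001010000111 = 0b10100011010011001111101000000110 = 2739730950

2739730950


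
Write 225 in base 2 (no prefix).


225 = 11100001 in binary

11100001


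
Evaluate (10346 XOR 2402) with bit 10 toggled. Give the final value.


Step 1: 10346 ^ 2402 = 8456
Step 2: 8456 ^ (1 << 10) = 8456 ^ 1024 = 9480

9480


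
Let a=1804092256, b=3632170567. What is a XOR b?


1804092256 ^ 3632170567 = 3019293991

3019293991


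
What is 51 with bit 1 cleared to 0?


51 & ~(1 << 1) = 49

49


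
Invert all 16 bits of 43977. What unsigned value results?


43977 ^ 65535 = 21558

21558


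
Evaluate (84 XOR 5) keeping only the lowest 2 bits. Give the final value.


Step 1: 84 ^ 5 = 81
Step 2: 81 & 3 = 1

1


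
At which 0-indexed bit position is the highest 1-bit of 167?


0b10100111. Highest set bit at position 7

7


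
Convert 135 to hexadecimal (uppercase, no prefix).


135 = 87 hex

87


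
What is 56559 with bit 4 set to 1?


56559 | (1 << 4) = 56559 | 16 = 56575

56575


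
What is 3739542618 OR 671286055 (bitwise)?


0b11011110111001001110010001011010 | 0b101000000000110000001100100111 = 0b11111110111001111110011101111111 = 4276610943

4276610943


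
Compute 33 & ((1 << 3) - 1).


33 & 7 = 1

1


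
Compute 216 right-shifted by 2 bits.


0b11011000 >> 2 = 0b110110 = 54

54


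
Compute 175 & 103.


0b10101111 & 0b1100111 = 0b100111 = 39

39


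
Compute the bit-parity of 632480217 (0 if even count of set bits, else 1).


0b100101101100101110000111011001 has 16 ones => parity 0

0


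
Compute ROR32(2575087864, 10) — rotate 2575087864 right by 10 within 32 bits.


Rotate 0b10011001011111001011100011111000 right by 10 (32-bit) = 0b111110001001100101111100101110 = 1042702126

1042702126


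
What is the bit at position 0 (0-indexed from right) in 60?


0b111100, position 0 = 0

0


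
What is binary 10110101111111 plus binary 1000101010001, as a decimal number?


10110101111111 + 1000101010001 = 11111011010000 = 16080

16080


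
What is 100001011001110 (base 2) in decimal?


100001011001110 in decimal = 17102

17102


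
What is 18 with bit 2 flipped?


18 ^ (1 << 2) = 18 ^ 4 = 22

22


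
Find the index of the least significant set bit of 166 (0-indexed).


0b10100110. Lowest set bit at position 1

1


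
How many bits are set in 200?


0b11001000 has 3 set bits

3


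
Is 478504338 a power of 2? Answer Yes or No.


0b11100100001010110010110010010. Multiple bits set => No

No


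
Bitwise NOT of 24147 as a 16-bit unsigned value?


~0b101111001010011 = 0b1010000110101100 = 41388 (16-bit unsigned)

41388


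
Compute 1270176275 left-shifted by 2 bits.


0b1001011101101010101101000010011 << 2 = 0b100101110110101010110100001001100 = 5080705100

5080705100


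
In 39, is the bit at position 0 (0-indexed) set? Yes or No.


0b100111, bit 0 = 1. Yes

Yes


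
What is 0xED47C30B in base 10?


ED47C30B hex = 3980903179 decimal

3980903179


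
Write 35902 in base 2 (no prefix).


35902 = 1000110000111110 in binary

1000110000111110


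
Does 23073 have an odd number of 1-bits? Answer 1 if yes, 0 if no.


0b101101000100001 has 6 ones => parity 0

0


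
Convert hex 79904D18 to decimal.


79904D18 hex = 2039500056 decimal

2039500056


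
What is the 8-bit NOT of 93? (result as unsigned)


~0b1011101 = 0b10100010 = 162 (8-bit unsigned)

162


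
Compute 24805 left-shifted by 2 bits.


0b110000011100101 << 2 = 0b11000001110010100 = 99220

99220


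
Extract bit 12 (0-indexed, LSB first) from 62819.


0b1111010101100011, position 12 = 1

1


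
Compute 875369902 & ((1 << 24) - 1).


875369902 & 16777215 = 2954670

2954670


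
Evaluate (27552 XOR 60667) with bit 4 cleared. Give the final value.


Step 1: 27552 ^ 60667 = 34651
Step 2: 34651 & ~(1 << 4) = 34635

34635


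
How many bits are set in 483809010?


0b11100110101100101011011110010 has 17 set bits

17


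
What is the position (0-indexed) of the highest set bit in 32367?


0b111111001101111. Highest set bit at position 14

14


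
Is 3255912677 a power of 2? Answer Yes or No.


0b11000010000100010100100011100101. Multiple bits set => No

No


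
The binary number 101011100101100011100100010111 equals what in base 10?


101011100101100011100100010111 in decimal = 731265303

731265303


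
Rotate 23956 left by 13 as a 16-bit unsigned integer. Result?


Rotate 0b101110110010100 left by 13 (16-bit) = 0b1000101110110010 = 35762

35762


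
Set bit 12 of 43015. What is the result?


43015 | (1 << 12) = 43015 | 4096 = 47111

47111


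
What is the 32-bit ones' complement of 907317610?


907317610 ^ 4294967295 = 3387649685

3387649685


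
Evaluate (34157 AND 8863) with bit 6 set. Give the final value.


Step 1: 34157 & 8863 = 13
Step 2: 13 | (1 << 6) = 13 | 64 = 77

77


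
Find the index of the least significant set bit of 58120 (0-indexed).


0b1110001100001000. Lowest set bit at position 3

3


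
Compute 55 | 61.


0b110111 | 0b111101 = 0b111111 = 63

63


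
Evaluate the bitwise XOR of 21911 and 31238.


0b101010110010111 ^ 0b111101000000110 = 0b10111110010001 = 12177

12177


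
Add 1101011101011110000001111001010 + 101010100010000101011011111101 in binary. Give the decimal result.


1101011101011110000001111001010 + 101010100010000101011011111101 = 10010110001101110101101011000111 = 2520210119

2520210119


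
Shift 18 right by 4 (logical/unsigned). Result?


0b10010 >> 4 = 0b1 = 1

1


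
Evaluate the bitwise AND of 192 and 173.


0b11000000 & 0b10101101 = 0b10000000 = 128

128


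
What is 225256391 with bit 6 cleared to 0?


225256391 & ~(1 << 6) = 225256327

225256327


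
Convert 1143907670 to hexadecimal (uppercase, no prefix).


1143907670 = 442EA556 hex

442EA556


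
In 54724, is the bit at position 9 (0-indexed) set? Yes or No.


0b1101010111000100, bit 9 = 0. No

No


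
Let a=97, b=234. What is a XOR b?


97 ^ 234 = 139

139


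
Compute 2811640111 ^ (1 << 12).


2811640111 ^ (1 << 12) = 2811640111 ^ 4096 = 2811636015

2811636015


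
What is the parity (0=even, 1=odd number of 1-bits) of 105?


0b1101001 has 4 ones => parity 0

0


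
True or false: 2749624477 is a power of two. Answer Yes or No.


0b10100011111000111111000010011101. Multiple bits set => No

No


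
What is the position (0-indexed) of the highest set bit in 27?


0b11011. Highest set bit at position 4

4


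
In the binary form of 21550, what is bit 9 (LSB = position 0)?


0b101010000101110, position 9 = 0

0


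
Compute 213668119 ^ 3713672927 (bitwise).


0b1100101111000101000100010111 ^ 0b11011101010110100010011011011111 = 0b11010001111001100111011111001000 = 3521542088

3521542088


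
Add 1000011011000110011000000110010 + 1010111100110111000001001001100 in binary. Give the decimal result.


1000011011000110011000000110010 + 1010111100110111000001001001100 = 10011010111111101011001001111110 = 2600383102

2600383102


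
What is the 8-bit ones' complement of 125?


125 ^ 255 = 130

130


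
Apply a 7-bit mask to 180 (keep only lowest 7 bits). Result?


180 & 127 = 52

52


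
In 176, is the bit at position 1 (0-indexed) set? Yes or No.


0b10110000, bit 1 = 0. No

No


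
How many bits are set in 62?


0b111110 has 5 set bits

5


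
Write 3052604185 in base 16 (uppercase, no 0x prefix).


3052604185 = B5F30B19 hex

B5F30B19


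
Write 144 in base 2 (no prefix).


144 = 10010000 in binary

10010000


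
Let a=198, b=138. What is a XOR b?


198 ^ 138 = 76

76


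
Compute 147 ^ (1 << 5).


147 ^ (1 << 5) = 147 ^ 32 = 179

179


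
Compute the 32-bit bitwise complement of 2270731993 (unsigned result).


~0b10000111010110001001111011011001 = 0b1111000101001110110000100100110 = 2024235302 (32-bit unsigned)

2024235302


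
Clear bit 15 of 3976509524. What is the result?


3976509524 & ~(1 << 15) = 3976476756

3976476756


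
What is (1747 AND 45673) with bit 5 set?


Step 1: 1747 & 45673 = 577
Step 2: 577 | (1 << 5) = 577 | 32 = 609

609


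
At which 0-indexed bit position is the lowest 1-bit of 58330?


0b1110001111011010. Lowest set bit at position 1

1


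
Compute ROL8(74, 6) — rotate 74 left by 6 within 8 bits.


Rotate 0b1001010 left by 6 (8-bit) = 0b10010010 = 146

146


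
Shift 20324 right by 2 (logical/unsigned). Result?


0b100111101100100 >> 2 = 0b1001111011001 = 5081

5081


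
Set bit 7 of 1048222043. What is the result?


1048222043 | (1 << 7) = 1048222043 | 128 = 1048222171

1048222171


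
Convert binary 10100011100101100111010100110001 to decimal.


10100011100101100111010100110001 in decimal = 2744546609

2744546609


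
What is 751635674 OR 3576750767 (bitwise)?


0b101100110011010000110011011010 | 0b11010101001100001110001010101111 = 0b11111101111111011110111011111111 = 4261277439

4261277439


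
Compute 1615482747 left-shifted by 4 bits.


0b1100000010010100100111101111011 << 4 = 0b11000000100101001001111011110110000 = 25847723952

25847723952


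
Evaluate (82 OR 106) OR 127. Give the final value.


Step 1: 82 | 106 = 122
Step 2: 122 | 127 = 127

127


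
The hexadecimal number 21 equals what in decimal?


21 hex = 33 decimal

33


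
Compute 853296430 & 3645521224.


0b110010110111000100010100101110 & 0b11011001010010100011110101001000 = 0b10000010010000000010100001000 = 273155336

273155336


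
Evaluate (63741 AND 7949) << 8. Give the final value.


Step 1: 63741 & 7949 = 6157
Step 2: 6157 << 8 = 1576192

1576192


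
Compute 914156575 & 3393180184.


0b110110011111001110110000011111 & 0b11001010001111111101001000011000 = 0b10001111001100000000011000 = 37535768

37535768


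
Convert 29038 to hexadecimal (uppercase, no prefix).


29038 = 716E hex

716E


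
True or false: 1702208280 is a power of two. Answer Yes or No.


0b1100101011101011010001100011000. Multiple bits set => No

No


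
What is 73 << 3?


0b1001001 << 3 = 0b1001001000 = 584

584


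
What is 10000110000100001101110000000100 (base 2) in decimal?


10000110000100001101110000000100 in decimal = 2249251844

2249251844


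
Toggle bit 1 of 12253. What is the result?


12253 ^ (1 << 1) = 12253 ^ 2 = 12255

12255


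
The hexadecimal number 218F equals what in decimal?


218F hex = 8591 decimal

8591


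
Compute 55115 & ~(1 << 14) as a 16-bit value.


55115 & ~(1 << 14) = 38731

38731


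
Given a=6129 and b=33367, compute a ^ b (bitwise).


6129 ^ 33367 = 38310

38310


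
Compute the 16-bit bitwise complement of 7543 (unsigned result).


~0b1110101110111 = 0b1110001010001000 = 57992 (16-bit unsigned)

57992


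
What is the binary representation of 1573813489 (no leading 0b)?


1573813489 = 1011101110011100111110011110001 in binary

1011101110011100111110011110001


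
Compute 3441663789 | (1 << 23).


3441663789 | (1 << 23) = 3441663789 | 8388608 = 3450052397

3450052397


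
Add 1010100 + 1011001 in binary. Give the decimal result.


1010100 + 1011001 = 10101101 = 173

173


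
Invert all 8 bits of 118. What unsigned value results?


118 ^ 255 = 137

137


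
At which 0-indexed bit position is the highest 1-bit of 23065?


0b101101000011001. Highest set bit at position 14

14


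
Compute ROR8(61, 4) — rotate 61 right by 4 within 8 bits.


Rotate 0b111101 right by 4 (8-bit) = 0b11010011 = 211

211


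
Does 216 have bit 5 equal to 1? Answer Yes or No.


0b11011000, bit 5 = 0. No

No


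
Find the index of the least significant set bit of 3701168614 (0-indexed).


0b11011100100110110101100111100110. Lowest set bit at position 1

1


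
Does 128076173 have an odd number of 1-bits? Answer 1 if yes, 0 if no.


0b111101000100100100110001101 has 13 ones => parity 1

1


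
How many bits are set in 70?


0b1000110 has 3 set bits

3


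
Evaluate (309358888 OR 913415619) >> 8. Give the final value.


Step 1: 309358888 | 913415619 = 913440235
Step 2: 913440235 >> 8 = 3568125

3568125


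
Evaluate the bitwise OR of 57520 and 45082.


0b1110000010110000 | 0b1011000000011010 = 0b1111000010111010 = 61626

61626


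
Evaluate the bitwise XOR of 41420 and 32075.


0b1010000111001100 ^ 0b111110101001011 = 0b1101110010000111 = 56455

56455


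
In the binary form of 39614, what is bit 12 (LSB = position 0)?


0b1001101010111110, position 12 = 1

1


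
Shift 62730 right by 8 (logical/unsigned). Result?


0b1111010100001010 >> 8 = 0b11110101 = 245

245


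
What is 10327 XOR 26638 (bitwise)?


0b10100001010111 ^ 0b110100000001110 = 0b100000001011001 = 16473

16473


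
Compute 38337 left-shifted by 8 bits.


0b1001010111000001 << 8 = 0b100101011100000100000000 = 9814272

9814272


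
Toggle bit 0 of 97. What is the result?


97 ^ (1 << 0) = 97 ^ 1 = 96

96


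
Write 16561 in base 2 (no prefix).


16561 = 100000010110001 in binary

100000010110001


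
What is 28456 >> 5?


0b110111100101000 >> 5 = 0b1101111001 = 889

889


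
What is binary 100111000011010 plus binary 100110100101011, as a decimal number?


100111000011010 + 100110100101011 = 1001101101000101 = 39749

39749


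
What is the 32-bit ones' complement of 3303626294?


3303626294 ^ 4294967295 = 991341001

991341001


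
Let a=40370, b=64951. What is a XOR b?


40370 ^ 64951 = 24581

24581


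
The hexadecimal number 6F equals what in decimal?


6F hex = 111 decimal

111


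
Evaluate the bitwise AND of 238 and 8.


0b11101110 & 0b1000 = 0b1000 = 8

8


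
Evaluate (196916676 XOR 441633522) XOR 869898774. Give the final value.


Step 1: 196916676 ^ 441633522 = 300842806
Step 2: 300842806 ^ 869898774 = 574088480

574088480


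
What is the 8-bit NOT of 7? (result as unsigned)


~0b111 = 0b11111000 = 248 (8-bit unsigned)

248


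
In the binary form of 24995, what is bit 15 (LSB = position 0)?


0b110000110100011, position 15 = 0

0


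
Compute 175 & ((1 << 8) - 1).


175 & 255 = 175

175


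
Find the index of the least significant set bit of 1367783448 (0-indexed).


0b1010001100001101011100000011000. Lowest set bit at position 3

3


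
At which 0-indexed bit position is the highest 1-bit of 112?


0b1110000. Highest set bit at position 6

6


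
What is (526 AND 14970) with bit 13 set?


Step 1: 526 & 14970 = 522
Step 2: 522 | (1 << 13) = 522 | 8192 = 8714

8714


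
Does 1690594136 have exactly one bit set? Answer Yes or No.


0b1100100110001000110101101011000. Multiple bits set => No

No


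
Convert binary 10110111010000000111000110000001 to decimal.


10110111010000000111000110000001 in decimal = 3074453889

3074453889


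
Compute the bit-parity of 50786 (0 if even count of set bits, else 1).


0b1100011001100010 has 7 ones => parity 1

1


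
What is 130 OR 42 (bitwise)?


0b10000010 | 0b101010 = 0b10101010 = 170

170


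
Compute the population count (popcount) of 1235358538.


0b1001001101000100001001101001010 has 12 set bits

12


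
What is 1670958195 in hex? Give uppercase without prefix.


1670958195 = 6398CC73 hex

6398CC73


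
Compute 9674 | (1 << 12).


9674 | (1 << 12) = 9674 | 4096 = 13770

13770


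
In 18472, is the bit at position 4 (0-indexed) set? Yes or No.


0b100100000101000, bit 4 = 0. No

No


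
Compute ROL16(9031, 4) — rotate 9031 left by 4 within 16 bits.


Rotate 0b10001101000111 left by 4 (16-bit) = 0b11010001110010 = 13426

13426


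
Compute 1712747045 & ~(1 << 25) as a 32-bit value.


1712747045 & ~(1 << 25) = 1679192613

1679192613


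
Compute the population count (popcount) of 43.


0b101011 has 4 set bits

4


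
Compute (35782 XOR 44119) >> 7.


Step 1: 35782 ^ 44119 = 10129
Step 2: 10129 >> 7 = 79

79


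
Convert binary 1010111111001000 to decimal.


1010111111001000 in decimal = 45000

45000


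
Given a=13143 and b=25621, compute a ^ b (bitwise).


13143 ^ 25621 = 22338

22338


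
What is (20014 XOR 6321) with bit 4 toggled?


Step 1: 20014 ^ 6321 = 22175
Step 2: 22175 ^ (1 << 4) = 22175 ^ 16 = 22159

22159


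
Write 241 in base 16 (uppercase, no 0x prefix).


241 = F1 hex

F1


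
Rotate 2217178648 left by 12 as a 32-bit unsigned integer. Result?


Rotate 0b10000100001001110111011000011000 left by 12 (32-bit) = 0b1110111011000011000100001000010 = 2002880578

2002880578


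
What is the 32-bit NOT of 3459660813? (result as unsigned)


~0b11001110001101100011110000001101 = 0b110001110010011100001111110010 = 835306482 (32-bit unsigned)

835306482


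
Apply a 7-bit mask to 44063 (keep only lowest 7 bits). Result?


44063 & 127 = 31

31


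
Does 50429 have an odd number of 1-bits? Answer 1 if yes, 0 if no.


0b1100010011111101 has 10 ones => parity 0

0


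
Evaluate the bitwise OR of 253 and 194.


0b11111101 | 0b11000010 = 0b11111111 = 255

255


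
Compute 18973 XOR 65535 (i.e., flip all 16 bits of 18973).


18973 ^ 65535 = 46562

46562


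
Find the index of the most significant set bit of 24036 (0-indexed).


0b101110111100100. Highest set bit at position 14

14


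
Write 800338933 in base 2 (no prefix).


800338933 = 101111101101000011001111110101 in binary

101111101101000011001111110101


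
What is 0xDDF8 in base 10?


DDF8 hex = 56824 decimal

56824


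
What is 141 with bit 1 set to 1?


141 | (1 << 1) = 141 | 2 = 143

143


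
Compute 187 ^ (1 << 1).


187 ^ (1 << 1) = 187 ^ 2 = 185

185


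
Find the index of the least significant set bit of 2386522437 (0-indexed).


0b10001110001111110111000101000101. Lowest set bit at position 0

0


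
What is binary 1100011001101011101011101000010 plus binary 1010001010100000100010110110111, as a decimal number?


1100011001101011101011101000010 + 1010001010100000100010110110111 = 10110100100001100001110011111001 = 3028688121

3028688121


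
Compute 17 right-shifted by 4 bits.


0b10001 >> 4 = 0b1 = 1

1


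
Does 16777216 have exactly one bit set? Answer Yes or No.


0b1000000000000000000000000. Only one bit set => Yes

Yes


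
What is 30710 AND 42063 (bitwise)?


0b111011111110110 & 0b1010010001001111 = 0b10010001000110 = 9286

9286


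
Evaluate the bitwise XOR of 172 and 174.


0b10101100 ^ 0b10101110 = 0b10 = 2

2


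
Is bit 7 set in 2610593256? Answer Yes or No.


0b10011011100110100111110111101000, bit 7 = 1. Yes

Yes


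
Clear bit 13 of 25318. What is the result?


25318 & ~(1 << 13) = 17126

17126


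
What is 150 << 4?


0b10010110 << 4 = 0b100101100000 = 2400

2400


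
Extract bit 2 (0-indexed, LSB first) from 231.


0b11100111, position 2 = 1

1


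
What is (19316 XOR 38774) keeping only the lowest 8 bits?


Step 1: 19316 ^ 38774 = 56322
Step 2: 56322 & 255 = 2

2


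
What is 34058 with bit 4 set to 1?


34058 | (1 << 4) = 34058 | 16 = 34074

34074


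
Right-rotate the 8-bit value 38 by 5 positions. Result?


Rotate 0b100110 right by 5 (8-bit) = 0b110001 = 49

49


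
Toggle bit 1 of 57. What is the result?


57 ^ (1 << 1) = 57 ^ 2 = 59

59


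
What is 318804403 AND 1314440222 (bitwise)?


0b10011000000001001000110110011 & 0b1001110010110001100010000011110 = 0b10000000001000000000010010 = 33587218

33587218


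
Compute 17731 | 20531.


0b100010101000011 | 0b101000000110011 = 0b101010101110011 = 21875

21875


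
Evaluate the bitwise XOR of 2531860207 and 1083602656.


0b10010110111010010001111011101111 ^ 0b1000000100101100111011011100000 = 0b11010110011111110110100000001111 = 3598673935

3598673935


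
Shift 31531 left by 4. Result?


0b111101100101011 << 4 = 0b1111011001010110000 = 504496

504496


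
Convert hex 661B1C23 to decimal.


661B1C23 hex = 1713052707 decimal

1713052707


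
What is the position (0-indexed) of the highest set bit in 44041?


0b1010110000001001. Highest set bit at position 15

15


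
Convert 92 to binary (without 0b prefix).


92 = 1011100 in binary

1011100


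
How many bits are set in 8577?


0b10000110000001 has 4 set bits

4


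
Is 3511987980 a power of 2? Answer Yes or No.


0b11010001010101001010111100001100. Multiple bits set => No

No


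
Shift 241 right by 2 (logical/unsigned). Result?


0b11110001 >> 2 = 0b111100 = 60

60


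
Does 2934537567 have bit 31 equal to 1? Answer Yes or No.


0b10101110111010010111110101011111, bit 31 = 1. Yes

Yes


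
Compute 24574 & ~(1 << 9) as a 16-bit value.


24574 & ~(1 << 9) = 24062

24062


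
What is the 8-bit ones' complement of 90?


90 ^ 255 = 165

165


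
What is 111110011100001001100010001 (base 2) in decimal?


111110011100001001100010001 in decimal = 130945809

130945809


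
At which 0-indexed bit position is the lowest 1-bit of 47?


0b101111. Lowest set bit at position 0

0


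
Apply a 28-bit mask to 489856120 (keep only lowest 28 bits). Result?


489856120 & 268435455 = 221420664

221420664


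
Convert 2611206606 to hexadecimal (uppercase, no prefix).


2611206606 = 9BA3D9CE hex

9BA3D9CE


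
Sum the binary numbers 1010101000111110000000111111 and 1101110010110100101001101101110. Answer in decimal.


1010101000111110000000111111 + 1101110010110100101001101101110 = 1111000111111100011001110101101 = 2029925293

2029925293


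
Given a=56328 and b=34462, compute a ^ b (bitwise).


56328 ^ 34462 = 23190

23190


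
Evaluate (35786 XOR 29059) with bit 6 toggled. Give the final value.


Step 1: 35786 ^ 29059 = 64073
Step 2: 64073 ^ (1 << 6) = 64073 ^ 64 = 64009

64009
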